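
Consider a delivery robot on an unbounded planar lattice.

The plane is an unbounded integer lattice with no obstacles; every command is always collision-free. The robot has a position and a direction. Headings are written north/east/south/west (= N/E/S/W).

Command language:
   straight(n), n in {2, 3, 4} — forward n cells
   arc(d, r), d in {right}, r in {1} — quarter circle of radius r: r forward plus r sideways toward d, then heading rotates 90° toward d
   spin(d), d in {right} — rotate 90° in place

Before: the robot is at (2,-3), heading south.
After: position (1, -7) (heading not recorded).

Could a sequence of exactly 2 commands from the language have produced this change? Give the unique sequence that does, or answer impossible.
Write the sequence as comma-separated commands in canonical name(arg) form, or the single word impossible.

key: order matters: swapping straight(3) and arc(right, 1) lands elsewhere
initial: at (2,-3), heading south
[1] after straight(3): at (2,-6), heading south
[2] after arc(right, 1): at (1,-7), heading west
no other 2-command option fits: unique.

straight(3), arc(right, 1)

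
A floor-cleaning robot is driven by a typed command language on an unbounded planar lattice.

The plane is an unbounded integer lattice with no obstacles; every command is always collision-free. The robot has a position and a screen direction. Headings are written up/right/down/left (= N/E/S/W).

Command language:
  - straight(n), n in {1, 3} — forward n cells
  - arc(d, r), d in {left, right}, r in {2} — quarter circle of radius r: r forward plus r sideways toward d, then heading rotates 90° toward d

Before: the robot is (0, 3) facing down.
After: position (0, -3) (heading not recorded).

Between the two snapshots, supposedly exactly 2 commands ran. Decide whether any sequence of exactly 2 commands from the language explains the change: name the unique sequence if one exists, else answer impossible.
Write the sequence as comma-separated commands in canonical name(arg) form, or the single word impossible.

straight(3), straight(3)

from: (0, 3) facing down
step 1 (straight(3)): (0, 0) facing down
step 2 (straight(3)): (0, -3) facing down
no rival 2-sequence matches.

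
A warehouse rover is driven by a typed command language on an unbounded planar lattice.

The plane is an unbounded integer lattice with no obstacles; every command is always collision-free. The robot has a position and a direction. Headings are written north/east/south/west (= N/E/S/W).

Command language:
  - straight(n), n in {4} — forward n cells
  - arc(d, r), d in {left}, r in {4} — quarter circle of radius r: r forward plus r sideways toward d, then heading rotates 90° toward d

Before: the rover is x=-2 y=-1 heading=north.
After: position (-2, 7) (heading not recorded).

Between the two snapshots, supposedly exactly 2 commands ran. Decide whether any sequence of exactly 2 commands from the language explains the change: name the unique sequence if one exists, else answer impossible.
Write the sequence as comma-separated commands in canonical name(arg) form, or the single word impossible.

t0: x=-2 y=-1 heading=north
step 1 (straight(4)): x=-2 y=3 heading=north
step 2 (straight(4)): x=-2 y=7 heading=north
all 4 alternatives checked — unique.

straight(4), straight(4)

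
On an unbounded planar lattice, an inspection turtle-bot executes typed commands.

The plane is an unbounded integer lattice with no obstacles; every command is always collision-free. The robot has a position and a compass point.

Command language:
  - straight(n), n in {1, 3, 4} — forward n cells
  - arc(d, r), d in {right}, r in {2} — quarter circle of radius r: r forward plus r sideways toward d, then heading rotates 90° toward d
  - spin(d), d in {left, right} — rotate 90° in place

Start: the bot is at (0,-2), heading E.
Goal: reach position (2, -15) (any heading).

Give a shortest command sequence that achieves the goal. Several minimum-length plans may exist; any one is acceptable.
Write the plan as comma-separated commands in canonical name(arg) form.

start: at (0,-2), heading E
t=1 arc(right, 2) ⇒ at (2,-4), heading S
t=2 straight(4) ⇒ at (2,-8), heading S
t=3 straight(4) ⇒ at (2,-12), heading S
t=4 straight(3) ⇒ at (2,-15), heading S
nothing shorter than 4 reaches the goal.

arc(right, 2), straight(4), straight(4), straight(3)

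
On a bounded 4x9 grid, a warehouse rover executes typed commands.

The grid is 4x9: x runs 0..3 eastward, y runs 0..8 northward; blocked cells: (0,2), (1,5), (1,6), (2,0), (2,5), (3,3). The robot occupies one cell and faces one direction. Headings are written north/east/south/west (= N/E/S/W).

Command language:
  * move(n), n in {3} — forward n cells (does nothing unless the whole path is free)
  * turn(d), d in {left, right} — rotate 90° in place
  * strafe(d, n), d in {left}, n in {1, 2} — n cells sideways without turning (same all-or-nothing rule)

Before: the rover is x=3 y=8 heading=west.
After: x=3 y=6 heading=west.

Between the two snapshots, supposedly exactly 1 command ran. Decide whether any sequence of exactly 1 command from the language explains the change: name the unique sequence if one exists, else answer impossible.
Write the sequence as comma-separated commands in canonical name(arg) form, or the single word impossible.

strafe(left, 2)

key: heading stays W — the single command does not turn
from: x=3 y=8 heading=west
[1] after strafe(left, 2): x=3 y=6 heading=west
uniquely the one of 5 1-step routes that fits.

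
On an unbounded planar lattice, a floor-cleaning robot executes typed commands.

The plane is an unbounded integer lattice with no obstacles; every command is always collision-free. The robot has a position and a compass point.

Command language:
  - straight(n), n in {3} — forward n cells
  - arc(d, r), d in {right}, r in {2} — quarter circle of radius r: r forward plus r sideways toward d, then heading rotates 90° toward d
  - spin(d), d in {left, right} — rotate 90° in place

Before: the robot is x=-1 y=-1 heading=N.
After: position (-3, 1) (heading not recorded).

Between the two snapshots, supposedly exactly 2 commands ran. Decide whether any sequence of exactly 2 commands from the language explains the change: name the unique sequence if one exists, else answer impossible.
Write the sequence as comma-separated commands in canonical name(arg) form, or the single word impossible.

key: order matters: swapping spin(left) and arc(right, 2) lands elsewhere
from: x=-1 y=-1 heading=N
t=1 spin(left) ⇒ x=-1 y=-1 heading=W
t=2 arc(right, 2) ⇒ x=-3 y=1 heading=N
all 16 alternatives checked — unique.

spin(left), arc(right, 2)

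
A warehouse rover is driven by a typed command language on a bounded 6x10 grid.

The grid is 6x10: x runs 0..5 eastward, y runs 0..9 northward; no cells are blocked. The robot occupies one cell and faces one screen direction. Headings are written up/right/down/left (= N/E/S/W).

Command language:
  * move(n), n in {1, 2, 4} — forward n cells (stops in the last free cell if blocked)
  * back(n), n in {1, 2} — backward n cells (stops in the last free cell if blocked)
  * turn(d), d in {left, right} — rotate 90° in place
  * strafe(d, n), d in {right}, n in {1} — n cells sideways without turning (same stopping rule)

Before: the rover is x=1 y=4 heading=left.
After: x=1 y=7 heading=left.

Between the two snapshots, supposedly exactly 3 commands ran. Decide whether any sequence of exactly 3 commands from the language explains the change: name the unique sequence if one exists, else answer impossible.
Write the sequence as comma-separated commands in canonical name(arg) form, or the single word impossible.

strafe(right, 1), strafe(right, 1), strafe(right, 1)

key: still facing W at the end — nothing in the sequence rotates
start: x=1 y=4 heading=left
step 1 (strafe(right, 1)): x=1 y=5 heading=left
step 2 (strafe(right, 1)): x=1 y=6 heading=left
step 3 (strafe(right, 1)): x=1 y=7 heading=left
no other 3-command option fits: unique.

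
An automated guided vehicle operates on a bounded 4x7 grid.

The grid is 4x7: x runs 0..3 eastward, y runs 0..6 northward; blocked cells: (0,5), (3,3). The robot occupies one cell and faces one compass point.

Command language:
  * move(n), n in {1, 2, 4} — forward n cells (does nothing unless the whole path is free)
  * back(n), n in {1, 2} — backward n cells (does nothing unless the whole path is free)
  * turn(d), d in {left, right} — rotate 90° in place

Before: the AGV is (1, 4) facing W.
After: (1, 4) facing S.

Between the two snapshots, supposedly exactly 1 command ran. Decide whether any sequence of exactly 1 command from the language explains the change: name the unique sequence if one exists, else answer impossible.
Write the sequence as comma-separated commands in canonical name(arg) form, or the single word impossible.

key: (1,4) unchanged — the single command moves nothing
begin: (1, 4) facing W
[1] after turn(left): (1, 4) facing S
uniquely the one of 7 1-step routes that fits.

turn(left)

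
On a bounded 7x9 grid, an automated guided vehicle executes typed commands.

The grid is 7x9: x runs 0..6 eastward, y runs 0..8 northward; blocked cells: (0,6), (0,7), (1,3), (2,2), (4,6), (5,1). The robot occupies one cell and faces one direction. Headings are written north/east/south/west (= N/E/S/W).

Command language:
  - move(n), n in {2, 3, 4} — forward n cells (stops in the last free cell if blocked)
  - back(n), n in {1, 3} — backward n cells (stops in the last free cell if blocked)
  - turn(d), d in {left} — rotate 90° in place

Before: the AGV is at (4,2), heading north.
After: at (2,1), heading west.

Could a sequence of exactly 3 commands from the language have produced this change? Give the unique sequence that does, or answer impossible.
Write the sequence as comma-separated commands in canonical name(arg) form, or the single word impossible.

back(1), turn(left), move(2)

key: running move(2) before back(1) would end elsewhere — order is forced
start: at (4,2), heading north
[1] after back(1): at (4,1), heading north
[2] after turn(left): at (4,1), heading west
[3] after move(2): at (2,1), heading west
all 216 alternatives checked — unique.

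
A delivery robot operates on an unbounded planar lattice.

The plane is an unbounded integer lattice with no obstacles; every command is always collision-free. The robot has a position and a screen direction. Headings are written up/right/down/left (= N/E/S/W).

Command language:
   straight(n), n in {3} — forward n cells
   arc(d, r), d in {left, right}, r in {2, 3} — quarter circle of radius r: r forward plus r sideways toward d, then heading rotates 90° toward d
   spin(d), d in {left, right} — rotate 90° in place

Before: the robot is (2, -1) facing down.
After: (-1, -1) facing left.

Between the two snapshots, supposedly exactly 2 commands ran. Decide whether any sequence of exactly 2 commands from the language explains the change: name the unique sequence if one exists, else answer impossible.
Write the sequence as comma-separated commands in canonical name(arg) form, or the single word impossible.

spin(right), straight(3)

key: running straight(3) before spin(right) would end elsewhere — order is forced
t0: (2, -1) facing down
[1] after spin(right): (2, -1) facing left
[2] after straight(3): (-1, -1) facing left
no other 2-command option fits: unique.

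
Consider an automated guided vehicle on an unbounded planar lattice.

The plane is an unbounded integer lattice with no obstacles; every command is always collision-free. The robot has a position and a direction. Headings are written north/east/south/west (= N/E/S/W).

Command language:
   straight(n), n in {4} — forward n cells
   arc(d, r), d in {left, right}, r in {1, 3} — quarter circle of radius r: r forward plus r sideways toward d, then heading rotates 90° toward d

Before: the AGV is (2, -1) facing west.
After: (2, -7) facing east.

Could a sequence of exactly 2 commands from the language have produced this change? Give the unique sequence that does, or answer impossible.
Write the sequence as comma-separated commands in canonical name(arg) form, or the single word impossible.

key: position moved to (2,-7) AND the heading swung to E — translation plus rotation needed
start: (2, -1) facing west
1. arc(left, 3) → (-1, -4) facing south
2. arc(left, 3) → (2, -7) facing east
uniquely the one of 25 2-step routes that fits.

arc(left, 3), arc(left, 3)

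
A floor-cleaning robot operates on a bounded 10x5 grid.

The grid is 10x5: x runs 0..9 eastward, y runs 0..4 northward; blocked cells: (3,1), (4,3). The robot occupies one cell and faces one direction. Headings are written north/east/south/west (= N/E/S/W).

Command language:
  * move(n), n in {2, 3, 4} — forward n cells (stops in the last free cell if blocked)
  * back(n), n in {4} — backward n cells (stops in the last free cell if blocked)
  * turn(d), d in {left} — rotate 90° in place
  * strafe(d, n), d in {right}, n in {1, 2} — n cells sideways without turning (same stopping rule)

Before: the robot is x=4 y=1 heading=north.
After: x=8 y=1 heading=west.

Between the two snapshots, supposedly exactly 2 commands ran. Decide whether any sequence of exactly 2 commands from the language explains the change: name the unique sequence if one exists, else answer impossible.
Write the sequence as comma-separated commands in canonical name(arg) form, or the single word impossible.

key: order matters: swapping turn(left) and back(4) lands elsewhere
start: x=4 y=1 heading=north
step 1 (turn(left)): x=4 y=1 heading=west
step 2 (back(4)): x=8 y=1 heading=west
uniquely the one of 49 2-step routes that fits.

turn(left), back(4)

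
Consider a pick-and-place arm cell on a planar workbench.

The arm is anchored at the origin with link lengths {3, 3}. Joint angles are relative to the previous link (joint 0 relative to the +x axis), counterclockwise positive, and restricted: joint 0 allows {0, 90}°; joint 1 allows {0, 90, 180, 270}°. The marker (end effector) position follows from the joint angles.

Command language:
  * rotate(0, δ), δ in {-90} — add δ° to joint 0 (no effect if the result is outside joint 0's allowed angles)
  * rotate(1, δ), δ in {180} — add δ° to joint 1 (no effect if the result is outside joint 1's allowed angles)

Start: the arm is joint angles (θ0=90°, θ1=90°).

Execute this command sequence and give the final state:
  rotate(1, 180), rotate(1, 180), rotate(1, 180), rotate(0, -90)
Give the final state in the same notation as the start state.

initial: joint angles (θ0=90°, θ1=90°)
1. rotate(1, 180) → joint angles (θ0=90°, θ1=270°)
2. rotate(1, 180) → joint angles (θ0=90°, θ1=90°)
3. rotate(1, 180) → joint angles (θ0=90°, θ1=270°)
4. rotate(0, -90) → joint angles (θ0=0°, θ1=270°)

joint angles (θ0=0°, θ1=270°)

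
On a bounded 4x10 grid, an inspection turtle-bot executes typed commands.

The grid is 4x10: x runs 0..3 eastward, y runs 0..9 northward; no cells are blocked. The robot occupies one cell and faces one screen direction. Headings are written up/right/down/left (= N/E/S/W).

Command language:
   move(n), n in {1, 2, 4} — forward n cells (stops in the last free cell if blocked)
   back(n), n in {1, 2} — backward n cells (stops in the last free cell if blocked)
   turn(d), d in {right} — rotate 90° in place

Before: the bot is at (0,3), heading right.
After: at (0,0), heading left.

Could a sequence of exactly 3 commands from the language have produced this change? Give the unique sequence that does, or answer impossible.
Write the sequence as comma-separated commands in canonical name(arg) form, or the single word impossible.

turn(right), move(4), turn(right)

key: cell and facing (now W) both changed — the 3 commands mix motion and turning
t0: at (0,3), heading right
1. turn(right) → at (0,3), heading down
2. move(4) → at (0,0), heading down
3. turn(right) → at (0,0), heading left
no other 3-command option fits: unique.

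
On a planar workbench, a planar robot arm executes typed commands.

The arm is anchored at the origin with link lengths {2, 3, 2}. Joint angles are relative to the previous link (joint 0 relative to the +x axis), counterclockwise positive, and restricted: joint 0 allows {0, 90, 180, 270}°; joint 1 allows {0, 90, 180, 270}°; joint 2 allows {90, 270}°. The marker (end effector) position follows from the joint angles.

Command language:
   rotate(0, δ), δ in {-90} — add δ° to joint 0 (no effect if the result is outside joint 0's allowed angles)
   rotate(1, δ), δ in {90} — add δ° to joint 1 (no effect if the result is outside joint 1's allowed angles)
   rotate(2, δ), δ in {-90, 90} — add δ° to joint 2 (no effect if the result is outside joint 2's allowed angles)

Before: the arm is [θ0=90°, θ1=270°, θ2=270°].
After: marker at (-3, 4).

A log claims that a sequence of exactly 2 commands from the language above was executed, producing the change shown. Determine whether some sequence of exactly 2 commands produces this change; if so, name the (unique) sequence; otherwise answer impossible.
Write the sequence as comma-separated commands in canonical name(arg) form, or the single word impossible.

initial: [θ0=90°, θ1=270°, θ2=270°]
1. rotate(1, 90) → [θ0=90°, θ1=0°, θ2=270°]
2. rotate(1, 90) → [θ0=90°, θ1=90°, θ2=270°]
uniquely the one of 16 2-step routes that fits.

rotate(1, 90), rotate(1, 90)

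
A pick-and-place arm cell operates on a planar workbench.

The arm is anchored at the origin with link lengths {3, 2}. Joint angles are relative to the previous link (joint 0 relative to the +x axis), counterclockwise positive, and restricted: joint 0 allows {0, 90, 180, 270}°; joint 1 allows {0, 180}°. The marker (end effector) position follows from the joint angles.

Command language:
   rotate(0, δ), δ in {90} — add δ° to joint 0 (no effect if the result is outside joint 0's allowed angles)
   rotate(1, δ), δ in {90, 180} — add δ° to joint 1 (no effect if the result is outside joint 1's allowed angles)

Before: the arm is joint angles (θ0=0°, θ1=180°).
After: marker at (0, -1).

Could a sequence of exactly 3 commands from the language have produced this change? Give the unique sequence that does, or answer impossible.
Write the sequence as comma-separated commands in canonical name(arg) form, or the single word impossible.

start: joint angles (θ0=0°, θ1=180°)
step 1 (rotate(0, 90)): joint angles (θ0=90°, θ1=180°)
step 2 (rotate(0, 90)): joint angles (θ0=180°, θ1=180°)
step 3 (rotate(0, 90)): joint angles (θ0=270°, θ1=180°)
all 27 alternatives checked — unique.

rotate(0, 90), rotate(0, 90), rotate(0, 90)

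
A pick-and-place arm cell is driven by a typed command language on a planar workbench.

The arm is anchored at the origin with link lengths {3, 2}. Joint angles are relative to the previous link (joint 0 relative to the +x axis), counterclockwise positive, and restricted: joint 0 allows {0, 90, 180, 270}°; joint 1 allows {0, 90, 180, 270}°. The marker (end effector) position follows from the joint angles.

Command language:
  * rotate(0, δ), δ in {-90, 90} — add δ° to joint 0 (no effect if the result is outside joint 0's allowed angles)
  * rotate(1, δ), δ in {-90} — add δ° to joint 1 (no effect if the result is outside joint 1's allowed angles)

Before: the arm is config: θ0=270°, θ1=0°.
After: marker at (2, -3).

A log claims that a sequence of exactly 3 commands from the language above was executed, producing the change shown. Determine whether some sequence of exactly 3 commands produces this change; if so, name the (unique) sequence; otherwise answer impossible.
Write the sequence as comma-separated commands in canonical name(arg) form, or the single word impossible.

from: config: θ0=270°, θ1=0°
t=1 rotate(1, -90) ⇒ config: θ0=270°, θ1=270°
t=2 rotate(1, -90) ⇒ config: θ0=270°, θ1=180°
t=3 rotate(1, -90) ⇒ config: θ0=270°, θ1=90°
all 27 alternatives checked — unique.

rotate(1, -90), rotate(1, -90), rotate(1, -90)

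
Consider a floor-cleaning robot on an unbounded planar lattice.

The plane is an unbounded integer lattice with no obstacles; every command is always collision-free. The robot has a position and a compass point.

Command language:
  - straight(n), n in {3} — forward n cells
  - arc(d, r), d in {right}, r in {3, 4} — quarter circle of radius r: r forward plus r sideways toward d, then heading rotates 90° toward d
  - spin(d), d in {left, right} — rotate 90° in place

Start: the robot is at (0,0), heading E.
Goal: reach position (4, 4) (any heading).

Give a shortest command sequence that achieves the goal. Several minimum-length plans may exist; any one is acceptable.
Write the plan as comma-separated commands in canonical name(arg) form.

spin(left), arc(right, 4)

start: at (0,0), heading E
[1] after spin(left): at (0,0), heading N
[2] after arc(right, 4): at (4,4), heading E
shorter routes all fall short; 2 is best.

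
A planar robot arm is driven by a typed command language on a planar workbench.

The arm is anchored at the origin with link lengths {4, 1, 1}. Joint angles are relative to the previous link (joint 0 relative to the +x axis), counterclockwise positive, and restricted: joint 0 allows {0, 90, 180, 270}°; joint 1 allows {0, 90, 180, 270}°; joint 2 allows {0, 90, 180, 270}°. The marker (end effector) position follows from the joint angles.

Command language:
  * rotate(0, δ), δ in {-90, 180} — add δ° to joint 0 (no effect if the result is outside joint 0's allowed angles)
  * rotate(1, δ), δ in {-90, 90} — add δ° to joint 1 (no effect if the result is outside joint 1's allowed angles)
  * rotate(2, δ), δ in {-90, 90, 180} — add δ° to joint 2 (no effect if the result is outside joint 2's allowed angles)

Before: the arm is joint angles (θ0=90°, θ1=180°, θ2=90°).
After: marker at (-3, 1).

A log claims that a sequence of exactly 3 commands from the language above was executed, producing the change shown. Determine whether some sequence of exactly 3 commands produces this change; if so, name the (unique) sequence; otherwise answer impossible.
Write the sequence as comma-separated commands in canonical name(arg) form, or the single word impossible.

from: joint angles (θ0=90°, θ1=180°, θ2=90°)
step 1 (rotate(0, -90)): joint angles (θ0=0°, θ1=180°, θ2=90°)
step 2 (rotate(0, -90)): joint angles (θ0=270°, θ1=180°, θ2=90°)
step 3 (rotate(0, -90)): joint angles (θ0=180°, θ1=180°, θ2=90°)
no rival 3-sequence matches.

rotate(0, -90), rotate(0, -90), rotate(0, -90)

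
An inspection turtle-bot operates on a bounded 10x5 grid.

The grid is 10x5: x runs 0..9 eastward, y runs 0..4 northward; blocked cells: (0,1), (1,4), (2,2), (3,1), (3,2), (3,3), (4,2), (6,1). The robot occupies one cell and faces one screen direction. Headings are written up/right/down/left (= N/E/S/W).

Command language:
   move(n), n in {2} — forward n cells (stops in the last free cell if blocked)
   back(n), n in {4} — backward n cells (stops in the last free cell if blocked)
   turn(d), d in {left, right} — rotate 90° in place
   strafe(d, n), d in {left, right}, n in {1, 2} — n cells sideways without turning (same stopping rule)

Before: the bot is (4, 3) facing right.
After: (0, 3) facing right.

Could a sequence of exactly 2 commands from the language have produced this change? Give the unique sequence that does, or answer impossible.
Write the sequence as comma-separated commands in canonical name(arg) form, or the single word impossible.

impossible

all 64 sequences checked — none match.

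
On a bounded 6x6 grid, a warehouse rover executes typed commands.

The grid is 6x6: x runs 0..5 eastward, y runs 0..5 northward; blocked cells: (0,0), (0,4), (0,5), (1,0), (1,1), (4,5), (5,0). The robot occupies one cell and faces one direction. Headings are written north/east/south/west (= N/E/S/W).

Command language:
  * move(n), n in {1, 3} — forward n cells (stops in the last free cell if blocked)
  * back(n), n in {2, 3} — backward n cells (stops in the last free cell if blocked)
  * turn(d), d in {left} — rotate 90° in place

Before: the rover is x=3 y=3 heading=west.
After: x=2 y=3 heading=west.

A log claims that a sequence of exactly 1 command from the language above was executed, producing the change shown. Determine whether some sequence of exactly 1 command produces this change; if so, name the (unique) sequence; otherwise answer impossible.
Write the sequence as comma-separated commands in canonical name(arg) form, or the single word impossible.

key: still facing W — the one step turns nothing
start: x=3 y=3 heading=west
[1] after move(1): x=2 y=3 heading=west
uniquely the one of 5 1-step routes that fits.

move(1)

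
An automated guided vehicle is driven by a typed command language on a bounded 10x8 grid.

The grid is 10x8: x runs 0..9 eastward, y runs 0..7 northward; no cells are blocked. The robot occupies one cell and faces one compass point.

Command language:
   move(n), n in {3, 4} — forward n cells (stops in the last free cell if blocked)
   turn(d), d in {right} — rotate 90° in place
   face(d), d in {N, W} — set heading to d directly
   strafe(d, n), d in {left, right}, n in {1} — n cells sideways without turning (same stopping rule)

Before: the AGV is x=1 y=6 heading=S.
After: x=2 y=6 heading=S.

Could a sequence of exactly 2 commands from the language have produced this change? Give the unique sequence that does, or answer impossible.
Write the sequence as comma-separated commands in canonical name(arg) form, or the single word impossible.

checked all 2-command options: none fits.

impossible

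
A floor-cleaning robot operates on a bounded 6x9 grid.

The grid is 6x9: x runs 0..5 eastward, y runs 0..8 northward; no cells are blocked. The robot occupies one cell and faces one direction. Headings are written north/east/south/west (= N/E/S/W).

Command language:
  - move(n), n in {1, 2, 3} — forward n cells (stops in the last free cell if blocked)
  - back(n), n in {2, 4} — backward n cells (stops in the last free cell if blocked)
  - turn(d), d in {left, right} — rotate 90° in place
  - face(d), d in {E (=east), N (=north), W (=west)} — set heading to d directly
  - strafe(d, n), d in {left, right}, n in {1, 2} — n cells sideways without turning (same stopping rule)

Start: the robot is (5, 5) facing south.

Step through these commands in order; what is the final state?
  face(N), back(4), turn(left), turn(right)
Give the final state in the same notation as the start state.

initial: (5, 5) facing south
t=1 face(N) ⇒ (5, 5) facing north
t=2 back(4) ⇒ (5, 1) facing north
t=3 turn(left) ⇒ (5, 1) facing west
t=4 turn(right) ⇒ (5, 1) facing north

(5, 1) facing north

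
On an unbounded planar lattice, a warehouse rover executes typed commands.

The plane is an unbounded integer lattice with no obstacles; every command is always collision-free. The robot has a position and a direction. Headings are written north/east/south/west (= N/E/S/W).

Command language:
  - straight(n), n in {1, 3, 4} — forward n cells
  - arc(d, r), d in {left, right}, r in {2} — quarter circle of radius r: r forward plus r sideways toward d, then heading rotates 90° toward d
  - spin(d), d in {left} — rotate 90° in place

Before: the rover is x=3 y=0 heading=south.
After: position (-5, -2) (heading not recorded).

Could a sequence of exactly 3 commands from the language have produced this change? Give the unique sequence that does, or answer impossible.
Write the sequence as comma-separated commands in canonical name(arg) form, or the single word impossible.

arc(right, 2), straight(3), straight(3)

key: running straight(3) before arc(right, 2) would end elsewhere — order is forced
from: x=3 y=0 heading=south
[1] after arc(right, 2): x=1 y=-2 heading=west
[2] after straight(3): x=-2 y=-2 heading=west
[3] after straight(3): x=-5 y=-2 heading=west
no rival 3-sequence matches.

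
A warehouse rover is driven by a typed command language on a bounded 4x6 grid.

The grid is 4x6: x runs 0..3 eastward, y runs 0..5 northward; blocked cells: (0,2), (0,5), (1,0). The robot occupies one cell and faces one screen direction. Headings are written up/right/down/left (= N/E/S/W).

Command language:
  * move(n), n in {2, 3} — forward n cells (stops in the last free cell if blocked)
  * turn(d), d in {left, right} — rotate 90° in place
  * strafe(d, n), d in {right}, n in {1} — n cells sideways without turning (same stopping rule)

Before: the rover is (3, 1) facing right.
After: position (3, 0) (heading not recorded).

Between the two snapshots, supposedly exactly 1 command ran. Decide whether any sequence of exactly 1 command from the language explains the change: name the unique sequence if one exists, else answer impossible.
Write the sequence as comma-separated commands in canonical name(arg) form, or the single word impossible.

strafe(right, 1)

from: (3, 1) facing right
1. strafe(right, 1) → (3, 0) facing right
no other 1-command option fits: unique.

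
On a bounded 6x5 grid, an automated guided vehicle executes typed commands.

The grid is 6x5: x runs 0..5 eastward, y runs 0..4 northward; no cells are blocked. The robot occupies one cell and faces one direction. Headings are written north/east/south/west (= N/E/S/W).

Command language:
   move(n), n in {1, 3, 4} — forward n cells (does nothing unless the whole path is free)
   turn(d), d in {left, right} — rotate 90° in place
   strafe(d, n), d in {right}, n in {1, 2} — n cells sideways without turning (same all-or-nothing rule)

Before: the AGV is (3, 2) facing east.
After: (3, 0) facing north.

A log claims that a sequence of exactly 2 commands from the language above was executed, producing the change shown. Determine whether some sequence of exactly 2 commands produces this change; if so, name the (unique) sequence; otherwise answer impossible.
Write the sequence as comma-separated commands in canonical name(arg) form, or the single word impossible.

strafe(right, 2), turn(left)

key: running turn(left) before strafe(right, 2) would end elsewhere — order is forced
start: (3, 2) facing east
step 1 (strafe(right, 2)): (3, 0) facing east
step 2 (turn(left)): (3, 0) facing north
uniquely the one of 49 2-step routes that fits.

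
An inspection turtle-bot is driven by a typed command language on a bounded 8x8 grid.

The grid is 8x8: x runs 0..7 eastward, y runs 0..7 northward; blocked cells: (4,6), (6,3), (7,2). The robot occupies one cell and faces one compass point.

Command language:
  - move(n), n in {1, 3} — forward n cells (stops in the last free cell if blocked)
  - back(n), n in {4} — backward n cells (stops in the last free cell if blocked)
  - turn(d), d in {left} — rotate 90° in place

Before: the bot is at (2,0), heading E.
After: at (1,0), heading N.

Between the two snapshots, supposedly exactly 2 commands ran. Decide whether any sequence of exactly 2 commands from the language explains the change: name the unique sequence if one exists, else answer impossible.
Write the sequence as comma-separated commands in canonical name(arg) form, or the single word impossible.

checked all 2-command options: none fits.

impossible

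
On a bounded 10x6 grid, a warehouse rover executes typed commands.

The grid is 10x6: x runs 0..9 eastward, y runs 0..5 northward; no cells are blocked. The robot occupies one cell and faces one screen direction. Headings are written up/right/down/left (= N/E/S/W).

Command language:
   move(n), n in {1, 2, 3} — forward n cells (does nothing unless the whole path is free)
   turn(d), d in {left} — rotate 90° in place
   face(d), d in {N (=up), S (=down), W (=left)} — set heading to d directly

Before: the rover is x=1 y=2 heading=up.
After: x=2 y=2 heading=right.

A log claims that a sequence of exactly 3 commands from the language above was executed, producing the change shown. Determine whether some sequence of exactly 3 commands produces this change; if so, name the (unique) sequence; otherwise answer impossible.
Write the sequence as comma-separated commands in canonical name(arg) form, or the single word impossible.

face(S), turn(left), move(1)

key: cell and facing (now E) both changed — the 3 commands mix motion and turning
start: x=1 y=2 heading=up
t=1 face(S) ⇒ x=1 y=2 heading=down
t=2 turn(left) ⇒ x=1 y=2 heading=right
t=3 move(1) ⇒ x=2 y=2 heading=right
no rival 3-sequence matches.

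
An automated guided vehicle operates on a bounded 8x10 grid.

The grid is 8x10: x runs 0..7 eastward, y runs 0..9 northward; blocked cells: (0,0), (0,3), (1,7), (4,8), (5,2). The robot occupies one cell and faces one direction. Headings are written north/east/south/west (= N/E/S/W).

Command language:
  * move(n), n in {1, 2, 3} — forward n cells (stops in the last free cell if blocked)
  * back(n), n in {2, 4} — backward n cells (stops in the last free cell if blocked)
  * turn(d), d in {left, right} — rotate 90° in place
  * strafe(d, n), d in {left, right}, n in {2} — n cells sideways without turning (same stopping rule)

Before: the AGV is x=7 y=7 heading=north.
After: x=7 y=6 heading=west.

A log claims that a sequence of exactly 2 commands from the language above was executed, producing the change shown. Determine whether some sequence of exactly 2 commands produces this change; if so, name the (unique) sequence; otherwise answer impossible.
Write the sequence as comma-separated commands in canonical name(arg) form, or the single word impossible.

impossible

all 81 sequences checked — none match.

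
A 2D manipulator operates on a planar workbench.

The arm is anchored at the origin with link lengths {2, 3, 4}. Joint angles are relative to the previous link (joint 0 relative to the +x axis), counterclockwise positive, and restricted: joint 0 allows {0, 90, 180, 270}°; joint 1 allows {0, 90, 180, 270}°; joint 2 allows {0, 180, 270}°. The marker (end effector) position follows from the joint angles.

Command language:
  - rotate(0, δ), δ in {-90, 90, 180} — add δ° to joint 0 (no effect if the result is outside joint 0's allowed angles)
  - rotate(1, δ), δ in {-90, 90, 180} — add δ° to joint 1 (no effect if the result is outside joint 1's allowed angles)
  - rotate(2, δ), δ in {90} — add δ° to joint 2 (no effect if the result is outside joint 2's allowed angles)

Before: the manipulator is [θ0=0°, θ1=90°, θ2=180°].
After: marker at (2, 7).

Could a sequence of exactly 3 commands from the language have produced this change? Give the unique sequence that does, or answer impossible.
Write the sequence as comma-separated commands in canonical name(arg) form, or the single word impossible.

start: [θ0=0°, θ1=90°, θ2=180°]
t=1 rotate(2, 90) ⇒ [θ0=0°, θ1=90°, θ2=270°]
t=2 rotate(2, 90) ⇒ [θ0=0°, θ1=90°, θ2=0°]
t=3 rotate(2, 90) ⇒ [θ0=0°, θ1=90°, θ2=0°]
all 343 alternatives checked — unique.

rotate(2, 90), rotate(2, 90), rotate(2, 90)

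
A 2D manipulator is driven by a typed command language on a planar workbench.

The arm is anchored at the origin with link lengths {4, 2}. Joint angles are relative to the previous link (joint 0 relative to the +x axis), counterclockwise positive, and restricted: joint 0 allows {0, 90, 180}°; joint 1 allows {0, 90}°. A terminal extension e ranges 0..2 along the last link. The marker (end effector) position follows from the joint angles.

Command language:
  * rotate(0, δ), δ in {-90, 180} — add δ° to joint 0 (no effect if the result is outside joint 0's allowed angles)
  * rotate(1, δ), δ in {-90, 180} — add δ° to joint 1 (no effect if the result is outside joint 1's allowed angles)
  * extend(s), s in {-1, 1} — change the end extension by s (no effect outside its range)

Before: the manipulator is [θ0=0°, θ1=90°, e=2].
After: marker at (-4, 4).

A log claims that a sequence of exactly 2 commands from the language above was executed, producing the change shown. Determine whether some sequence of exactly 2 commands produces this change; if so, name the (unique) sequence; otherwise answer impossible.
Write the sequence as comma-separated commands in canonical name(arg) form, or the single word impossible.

key: running rotate(0, -90) before rotate(0, 180) would end elsewhere — order is forced
begin: [θ0=0°, θ1=90°, e=2]
[1] after rotate(0, 180): [θ0=180°, θ1=90°, e=2]
[2] after rotate(0, -90): [θ0=90°, θ1=90°, e=2]
uniquely the one of 36 2-step routes that fits.

rotate(0, 180), rotate(0, -90)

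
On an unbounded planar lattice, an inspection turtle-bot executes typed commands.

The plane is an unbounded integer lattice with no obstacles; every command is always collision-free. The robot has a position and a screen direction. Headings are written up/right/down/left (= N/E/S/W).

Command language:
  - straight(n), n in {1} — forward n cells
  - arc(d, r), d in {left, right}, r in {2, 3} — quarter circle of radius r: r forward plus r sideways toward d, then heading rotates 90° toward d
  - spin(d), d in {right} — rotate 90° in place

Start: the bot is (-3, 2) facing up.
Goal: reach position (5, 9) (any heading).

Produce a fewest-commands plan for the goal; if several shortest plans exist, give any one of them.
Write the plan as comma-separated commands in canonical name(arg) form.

arc(right, 3), arc(left, 2), arc(right, 2), straight(1)

start: (-3, 2) facing up
step 1 (arc(right, 3)): (0, 5) facing right
step 2 (arc(left, 2)): (2, 7) facing up
step 3 (arc(right, 2)): (4, 9) facing right
step 4 (straight(1)): (5, 9) facing right
no 3-step plan works, so 4 is optimal.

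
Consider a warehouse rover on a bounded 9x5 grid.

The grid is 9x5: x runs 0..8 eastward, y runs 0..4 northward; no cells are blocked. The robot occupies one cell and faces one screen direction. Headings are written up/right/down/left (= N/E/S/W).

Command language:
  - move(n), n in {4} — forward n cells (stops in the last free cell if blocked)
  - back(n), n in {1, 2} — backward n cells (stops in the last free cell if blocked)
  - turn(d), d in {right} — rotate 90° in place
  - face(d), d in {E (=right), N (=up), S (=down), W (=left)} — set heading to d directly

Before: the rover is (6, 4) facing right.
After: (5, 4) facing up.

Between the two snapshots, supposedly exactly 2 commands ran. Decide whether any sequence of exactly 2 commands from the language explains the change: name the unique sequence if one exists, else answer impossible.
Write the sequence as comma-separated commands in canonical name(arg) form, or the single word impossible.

back(1), face(N)

key: order matters: swapping back(1) and face(N) lands elsewhere
t0: (6, 4) facing right
1. back(1) → (5, 4) facing right
2. face(N) → (5, 4) facing up
no other 2-command option fits: unique.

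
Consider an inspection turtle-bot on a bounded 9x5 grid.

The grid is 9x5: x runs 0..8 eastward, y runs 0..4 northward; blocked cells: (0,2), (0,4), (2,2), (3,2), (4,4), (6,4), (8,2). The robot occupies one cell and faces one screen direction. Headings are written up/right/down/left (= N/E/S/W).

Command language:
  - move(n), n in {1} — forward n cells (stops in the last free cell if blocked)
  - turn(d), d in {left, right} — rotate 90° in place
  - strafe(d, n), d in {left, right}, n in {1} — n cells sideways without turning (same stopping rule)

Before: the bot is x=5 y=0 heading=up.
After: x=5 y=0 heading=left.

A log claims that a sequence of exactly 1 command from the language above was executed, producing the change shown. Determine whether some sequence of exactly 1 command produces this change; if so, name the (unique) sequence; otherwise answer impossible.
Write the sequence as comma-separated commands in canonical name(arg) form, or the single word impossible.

key: parked at (5,0) the whole time — nothing moves the robot
start: x=5 y=0 heading=up
step 1 (turn(left)): x=5 y=0 heading=left
uniquely the one of 5 1-step routes that fits.

turn(left)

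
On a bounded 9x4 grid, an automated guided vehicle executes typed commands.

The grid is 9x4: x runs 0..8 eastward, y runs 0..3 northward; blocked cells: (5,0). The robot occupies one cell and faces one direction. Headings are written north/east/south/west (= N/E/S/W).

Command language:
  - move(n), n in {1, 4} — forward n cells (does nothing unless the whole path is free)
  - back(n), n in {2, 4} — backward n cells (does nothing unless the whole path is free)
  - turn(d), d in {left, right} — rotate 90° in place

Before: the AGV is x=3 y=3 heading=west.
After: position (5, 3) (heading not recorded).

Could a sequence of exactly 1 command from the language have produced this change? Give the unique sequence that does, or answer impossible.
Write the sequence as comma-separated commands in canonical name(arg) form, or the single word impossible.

from: x=3 y=3 heading=west
step 1 (back(2)): x=5 y=3 heading=west
no rival 1-sequence matches.

back(2)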